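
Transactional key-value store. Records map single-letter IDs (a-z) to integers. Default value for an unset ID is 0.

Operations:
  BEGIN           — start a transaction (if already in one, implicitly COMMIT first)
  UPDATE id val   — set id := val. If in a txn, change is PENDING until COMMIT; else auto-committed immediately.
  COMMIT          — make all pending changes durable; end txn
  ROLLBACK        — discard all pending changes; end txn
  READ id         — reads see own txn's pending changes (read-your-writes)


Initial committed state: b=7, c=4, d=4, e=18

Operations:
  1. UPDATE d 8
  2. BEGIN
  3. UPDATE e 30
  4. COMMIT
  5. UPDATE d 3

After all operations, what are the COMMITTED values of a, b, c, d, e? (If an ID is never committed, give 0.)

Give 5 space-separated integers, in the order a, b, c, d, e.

Answer: 0 7 4 3 30

Derivation:
Initial committed: {b=7, c=4, d=4, e=18}
Op 1: UPDATE d=8 (auto-commit; committed d=8)
Op 2: BEGIN: in_txn=True, pending={}
Op 3: UPDATE e=30 (pending; pending now {e=30})
Op 4: COMMIT: merged ['e'] into committed; committed now {b=7, c=4, d=8, e=30}
Op 5: UPDATE d=3 (auto-commit; committed d=3)
Final committed: {b=7, c=4, d=3, e=30}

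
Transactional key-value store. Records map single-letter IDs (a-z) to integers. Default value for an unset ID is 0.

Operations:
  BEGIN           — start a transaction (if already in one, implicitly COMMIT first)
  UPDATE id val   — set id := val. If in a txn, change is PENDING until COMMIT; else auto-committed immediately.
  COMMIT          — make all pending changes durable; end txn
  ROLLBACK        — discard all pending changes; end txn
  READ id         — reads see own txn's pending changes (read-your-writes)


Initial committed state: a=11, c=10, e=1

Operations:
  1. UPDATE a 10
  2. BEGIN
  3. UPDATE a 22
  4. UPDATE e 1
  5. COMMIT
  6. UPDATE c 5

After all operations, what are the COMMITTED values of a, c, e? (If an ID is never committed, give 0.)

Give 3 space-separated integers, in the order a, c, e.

Answer: 22 5 1

Derivation:
Initial committed: {a=11, c=10, e=1}
Op 1: UPDATE a=10 (auto-commit; committed a=10)
Op 2: BEGIN: in_txn=True, pending={}
Op 3: UPDATE a=22 (pending; pending now {a=22})
Op 4: UPDATE e=1 (pending; pending now {a=22, e=1})
Op 5: COMMIT: merged ['a', 'e'] into committed; committed now {a=22, c=10, e=1}
Op 6: UPDATE c=5 (auto-commit; committed c=5)
Final committed: {a=22, c=5, e=1}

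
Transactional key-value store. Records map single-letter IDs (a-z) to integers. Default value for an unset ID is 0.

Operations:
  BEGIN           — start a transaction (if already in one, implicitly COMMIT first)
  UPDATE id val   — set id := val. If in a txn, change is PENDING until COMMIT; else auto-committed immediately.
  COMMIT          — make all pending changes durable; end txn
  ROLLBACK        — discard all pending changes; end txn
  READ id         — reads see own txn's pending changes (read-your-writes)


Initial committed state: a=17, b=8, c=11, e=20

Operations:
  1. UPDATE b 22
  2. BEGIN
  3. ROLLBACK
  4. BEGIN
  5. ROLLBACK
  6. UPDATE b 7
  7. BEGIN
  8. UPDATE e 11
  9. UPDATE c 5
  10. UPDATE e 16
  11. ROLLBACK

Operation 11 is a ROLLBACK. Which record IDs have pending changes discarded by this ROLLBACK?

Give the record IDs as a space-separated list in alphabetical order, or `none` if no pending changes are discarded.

Answer: c e

Derivation:
Initial committed: {a=17, b=8, c=11, e=20}
Op 1: UPDATE b=22 (auto-commit; committed b=22)
Op 2: BEGIN: in_txn=True, pending={}
Op 3: ROLLBACK: discarded pending []; in_txn=False
Op 4: BEGIN: in_txn=True, pending={}
Op 5: ROLLBACK: discarded pending []; in_txn=False
Op 6: UPDATE b=7 (auto-commit; committed b=7)
Op 7: BEGIN: in_txn=True, pending={}
Op 8: UPDATE e=11 (pending; pending now {e=11})
Op 9: UPDATE c=5 (pending; pending now {c=5, e=11})
Op 10: UPDATE e=16 (pending; pending now {c=5, e=16})
Op 11: ROLLBACK: discarded pending ['c', 'e']; in_txn=False
ROLLBACK at op 11 discards: ['c', 'e']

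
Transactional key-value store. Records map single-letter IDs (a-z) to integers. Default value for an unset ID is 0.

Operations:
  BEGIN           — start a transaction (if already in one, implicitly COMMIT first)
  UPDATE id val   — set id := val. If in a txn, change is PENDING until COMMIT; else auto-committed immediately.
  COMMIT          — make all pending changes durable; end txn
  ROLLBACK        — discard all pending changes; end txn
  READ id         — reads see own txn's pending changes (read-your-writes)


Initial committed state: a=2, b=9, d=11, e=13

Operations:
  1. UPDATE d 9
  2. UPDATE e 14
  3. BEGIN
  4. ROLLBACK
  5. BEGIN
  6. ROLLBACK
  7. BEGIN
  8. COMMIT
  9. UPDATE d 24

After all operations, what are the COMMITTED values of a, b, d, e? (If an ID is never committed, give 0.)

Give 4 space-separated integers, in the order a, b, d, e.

Initial committed: {a=2, b=9, d=11, e=13}
Op 1: UPDATE d=9 (auto-commit; committed d=9)
Op 2: UPDATE e=14 (auto-commit; committed e=14)
Op 3: BEGIN: in_txn=True, pending={}
Op 4: ROLLBACK: discarded pending []; in_txn=False
Op 5: BEGIN: in_txn=True, pending={}
Op 6: ROLLBACK: discarded pending []; in_txn=False
Op 7: BEGIN: in_txn=True, pending={}
Op 8: COMMIT: merged [] into committed; committed now {a=2, b=9, d=9, e=14}
Op 9: UPDATE d=24 (auto-commit; committed d=24)
Final committed: {a=2, b=9, d=24, e=14}

Answer: 2 9 24 14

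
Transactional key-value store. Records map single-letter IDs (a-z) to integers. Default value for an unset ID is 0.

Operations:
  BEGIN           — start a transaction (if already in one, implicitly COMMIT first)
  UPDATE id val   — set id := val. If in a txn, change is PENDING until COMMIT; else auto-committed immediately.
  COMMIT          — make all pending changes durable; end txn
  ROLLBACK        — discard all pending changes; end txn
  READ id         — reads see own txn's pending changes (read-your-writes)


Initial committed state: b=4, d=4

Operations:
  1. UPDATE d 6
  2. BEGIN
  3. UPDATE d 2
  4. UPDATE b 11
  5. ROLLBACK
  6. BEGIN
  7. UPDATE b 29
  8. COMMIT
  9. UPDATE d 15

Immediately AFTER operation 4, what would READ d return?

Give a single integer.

Initial committed: {b=4, d=4}
Op 1: UPDATE d=6 (auto-commit; committed d=6)
Op 2: BEGIN: in_txn=True, pending={}
Op 3: UPDATE d=2 (pending; pending now {d=2})
Op 4: UPDATE b=11 (pending; pending now {b=11, d=2})
After op 4: visible(d) = 2 (pending={b=11, d=2}, committed={b=4, d=6})

Answer: 2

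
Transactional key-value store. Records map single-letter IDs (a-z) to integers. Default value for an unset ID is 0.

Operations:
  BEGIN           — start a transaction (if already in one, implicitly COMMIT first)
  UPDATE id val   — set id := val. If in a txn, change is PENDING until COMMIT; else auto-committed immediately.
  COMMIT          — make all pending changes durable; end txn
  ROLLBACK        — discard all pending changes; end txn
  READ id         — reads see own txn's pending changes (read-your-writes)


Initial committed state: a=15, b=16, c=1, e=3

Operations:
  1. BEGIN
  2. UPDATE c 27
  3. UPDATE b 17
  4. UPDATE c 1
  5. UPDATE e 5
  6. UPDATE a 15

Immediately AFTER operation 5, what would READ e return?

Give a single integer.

Answer: 5

Derivation:
Initial committed: {a=15, b=16, c=1, e=3}
Op 1: BEGIN: in_txn=True, pending={}
Op 2: UPDATE c=27 (pending; pending now {c=27})
Op 3: UPDATE b=17 (pending; pending now {b=17, c=27})
Op 4: UPDATE c=1 (pending; pending now {b=17, c=1})
Op 5: UPDATE e=5 (pending; pending now {b=17, c=1, e=5})
After op 5: visible(e) = 5 (pending={b=17, c=1, e=5}, committed={a=15, b=16, c=1, e=3})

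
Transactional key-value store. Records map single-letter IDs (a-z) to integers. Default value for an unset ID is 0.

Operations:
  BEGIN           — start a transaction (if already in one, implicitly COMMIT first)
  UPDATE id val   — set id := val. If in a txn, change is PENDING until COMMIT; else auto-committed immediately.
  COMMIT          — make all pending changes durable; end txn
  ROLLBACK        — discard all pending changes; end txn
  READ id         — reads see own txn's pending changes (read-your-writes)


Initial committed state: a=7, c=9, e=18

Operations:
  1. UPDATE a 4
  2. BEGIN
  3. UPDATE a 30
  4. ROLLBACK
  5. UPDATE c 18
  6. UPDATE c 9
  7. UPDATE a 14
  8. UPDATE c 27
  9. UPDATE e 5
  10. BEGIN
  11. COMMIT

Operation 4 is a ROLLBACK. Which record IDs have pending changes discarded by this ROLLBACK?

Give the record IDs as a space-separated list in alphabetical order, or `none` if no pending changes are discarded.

Initial committed: {a=7, c=9, e=18}
Op 1: UPDATE a=4 (auto-commit; committed a=4)
Op 2: BEGIN: in_txn=True, pending={}
Op 3: UPDATE a=30 (pending; pending now {a=30})
Op 4: ROLLBACK: discarded pending ['a']; in_txn=False
Op 5: UPDATE c=18 (auto-commit; committed c=18)
Op 6: UPDATE c=9 (auto-commit; committed c=9)
Op 7: UPDATE a=14 (auto-commit; committed a=14)
Op 8: UPDATE c=27 (auto-commit; committed c=27)
Op 9: UPDATE e=5 (auto-commit; committed e=5)
Op 10: BEGIN: in_txn=True, pending={}
Op 11: COMMIT: merged [] into committed; committed now {a=14, c=27, e=5}
ROLLBACK at op 4 discards: ['a']

Answer: a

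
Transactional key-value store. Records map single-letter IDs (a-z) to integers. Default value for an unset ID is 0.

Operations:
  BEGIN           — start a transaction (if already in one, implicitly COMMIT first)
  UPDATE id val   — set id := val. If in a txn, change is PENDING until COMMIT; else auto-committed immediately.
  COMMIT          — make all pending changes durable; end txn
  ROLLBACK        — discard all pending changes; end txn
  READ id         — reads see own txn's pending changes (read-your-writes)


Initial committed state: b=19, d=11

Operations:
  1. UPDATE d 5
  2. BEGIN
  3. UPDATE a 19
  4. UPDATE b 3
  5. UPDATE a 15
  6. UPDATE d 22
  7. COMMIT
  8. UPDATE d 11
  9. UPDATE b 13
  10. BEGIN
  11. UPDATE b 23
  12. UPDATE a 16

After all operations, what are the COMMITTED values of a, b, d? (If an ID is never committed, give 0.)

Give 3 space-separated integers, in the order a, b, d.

Initial committed: {b=19, d=11}
Op 1: UPDATE d=5 (auto-commit; committed d=5)
Op 2: BEGIN: in_txn=True, pending={}
Op 3: UPDATE a=19 (pending; pending now {a=19})
Op 4: UPDATE b=3 (pending; pending now {a=19, b=3})
Op 5: UPDATE a=15 (pending; pending now {a=15, b=3})
Op 6: UPDATE d=22 (pending; pending now {a=15, b=3, d=22})
Op 7: COMMIT: merged ['a', 'b', 'd'] into committed; committed now {a=15, b=3, d=22}
Op 8: UPDATE d=11 (auto-commit; committed d=11)
Op 9: UPDATE b=13 (auto-commit; committed b=13)
Op 10: BEGIN: in_txn=True, pending={}
Op 11: UPDATE b=23 (pending; pending now {b=23})
Op 12: UPDATE a=16 (pending; pending now {a=16, b=23})
Final committed: {a=15, b=13, d=11}

Answer: 15 13 11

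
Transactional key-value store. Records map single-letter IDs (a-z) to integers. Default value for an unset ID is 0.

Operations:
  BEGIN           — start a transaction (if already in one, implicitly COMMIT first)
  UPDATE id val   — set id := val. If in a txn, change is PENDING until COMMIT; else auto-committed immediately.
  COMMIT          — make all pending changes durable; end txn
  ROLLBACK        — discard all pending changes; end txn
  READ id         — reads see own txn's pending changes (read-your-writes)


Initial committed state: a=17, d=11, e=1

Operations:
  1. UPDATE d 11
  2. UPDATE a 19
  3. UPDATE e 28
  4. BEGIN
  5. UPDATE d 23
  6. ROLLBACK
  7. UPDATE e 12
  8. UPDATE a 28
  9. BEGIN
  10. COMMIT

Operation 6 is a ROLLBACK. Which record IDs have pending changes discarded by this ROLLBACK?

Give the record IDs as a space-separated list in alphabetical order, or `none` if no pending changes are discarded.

Answer: d

Derivation:
Initial committed: {a=17, d=11, e=1}
Op 1: UPDATE d=11 (auto-commit; committed d=11)
Op 2: UPDATE a=19 (auto-commit; committed a=19)
Op 3: UPDATE e=28 (auto-commit; committed e=28)
Op 4: BEGIN: in_txn=True, pending={}
Op 5: UPDATE d=23 (pending; pending now {d=23})
Op 6: ROLLBACK: discarded pending ['d']; in_txn=False
Op 7: UPDATE e=12 (auto-commit; committed e=12)
Op 8: UPDATE a=28 (auto-commit; committed a=28)
Op 9: BEGIN: in_txn=True, pending={}
Op 10: COMMIT: merged [] into committed; committed now {a=28, d=11, e=12}
ROLLBACK at op 6 discards: ['d']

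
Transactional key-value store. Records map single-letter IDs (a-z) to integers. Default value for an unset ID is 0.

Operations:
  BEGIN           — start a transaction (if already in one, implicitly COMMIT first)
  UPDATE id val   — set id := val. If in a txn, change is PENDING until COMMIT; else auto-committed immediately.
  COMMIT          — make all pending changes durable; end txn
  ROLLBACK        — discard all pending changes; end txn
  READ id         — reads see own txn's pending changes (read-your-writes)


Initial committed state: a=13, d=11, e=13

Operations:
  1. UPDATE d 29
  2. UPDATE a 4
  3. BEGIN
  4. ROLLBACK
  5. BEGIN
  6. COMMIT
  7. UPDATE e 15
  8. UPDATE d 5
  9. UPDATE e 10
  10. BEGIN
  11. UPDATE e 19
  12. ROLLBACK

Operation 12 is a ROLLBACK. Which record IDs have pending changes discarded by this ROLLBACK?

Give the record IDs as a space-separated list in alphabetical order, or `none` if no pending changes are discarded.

Initial committed: {a=13, d=11, e=13}
Op 1: UPDATE d=29 (auto-commit; committed d=29)
Op 2: UPDATE a=4 (auto-commit; committed a=4)
Op 3: BEGIN: in_txn=True, pending={}
Op 4: ROLLBACK: discarded pending []; in_txn=False
Op 5: BEGIN: in_txn=True, pending={}
Op 6: COMMIT: merged [] into committed; committed now {a=4, d=29, e=13}
Op 7: UPDATE e=15 (auto-commit; committed e=15)
Op 8: UPDATE d=5 (auto-commit; committed d=5)
Op 9: UPDATE e=10 (auto-commit; committed e=10)
Op 10: BEGIN: in_txn=True, pending={}
Op 11: UPDATE e=19 (pending; pending now {e=19})
Op 12: ROLLBACK: discarded pending ['e']; in_txn=False
ROLLBACK at op 12 discards: ['e']

Answer: e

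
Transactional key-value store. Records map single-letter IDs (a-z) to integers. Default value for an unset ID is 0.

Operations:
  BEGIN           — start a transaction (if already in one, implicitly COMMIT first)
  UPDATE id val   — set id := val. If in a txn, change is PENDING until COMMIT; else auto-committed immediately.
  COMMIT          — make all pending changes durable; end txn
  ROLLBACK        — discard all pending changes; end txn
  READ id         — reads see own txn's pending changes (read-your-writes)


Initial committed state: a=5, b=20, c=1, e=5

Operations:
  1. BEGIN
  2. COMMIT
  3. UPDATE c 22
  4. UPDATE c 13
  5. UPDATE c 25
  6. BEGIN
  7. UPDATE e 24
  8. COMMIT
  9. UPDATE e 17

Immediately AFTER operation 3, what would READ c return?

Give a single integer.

Initial committed: {a=5, b=20, c=1, e=5}
Op 1: BEGIN: in_txn=True, pending={}
Op 2: COMMIT: merged [] into committed; committed now {a=5, b=20, c=1, e=5}
Op 3: UPDATE c=22 (auto-commit; committed c=22)
After op 3: visible(c) = 22 (pending={}, committed={a=5, b=20, c=22, e=5})

Answer: 22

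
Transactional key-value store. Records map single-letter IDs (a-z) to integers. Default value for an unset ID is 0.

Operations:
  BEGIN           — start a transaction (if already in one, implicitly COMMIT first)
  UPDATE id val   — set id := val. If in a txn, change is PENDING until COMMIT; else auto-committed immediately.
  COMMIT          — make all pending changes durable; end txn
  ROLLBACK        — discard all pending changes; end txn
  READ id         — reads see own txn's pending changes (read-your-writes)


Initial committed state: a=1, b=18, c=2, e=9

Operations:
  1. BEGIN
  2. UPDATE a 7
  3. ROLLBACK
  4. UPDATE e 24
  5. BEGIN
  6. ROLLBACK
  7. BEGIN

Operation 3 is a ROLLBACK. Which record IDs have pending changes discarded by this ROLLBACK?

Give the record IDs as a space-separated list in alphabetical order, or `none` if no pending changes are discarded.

Initial committed: {a=1, b=18, c=2, e=9}
Op 1: BEGIN: in_txn=True, pending={}
Op 2: UPDATE a=7 (pending; pending now {a=7})
Op 3: ROLLBACK: discarded pending ['a']; in_txn=False
Op 4: UPDATE e=24 (auto-commit; committed e=24)
Op 5: BEGIN: in_txn=True, pending={}
Op 6: ROLLBACK: discarded pending []; in_txn=False
Op 7: BEGIN: in_txn=True, pending={}
ROLLBACK at op 3 discards: ['a']

Answer: a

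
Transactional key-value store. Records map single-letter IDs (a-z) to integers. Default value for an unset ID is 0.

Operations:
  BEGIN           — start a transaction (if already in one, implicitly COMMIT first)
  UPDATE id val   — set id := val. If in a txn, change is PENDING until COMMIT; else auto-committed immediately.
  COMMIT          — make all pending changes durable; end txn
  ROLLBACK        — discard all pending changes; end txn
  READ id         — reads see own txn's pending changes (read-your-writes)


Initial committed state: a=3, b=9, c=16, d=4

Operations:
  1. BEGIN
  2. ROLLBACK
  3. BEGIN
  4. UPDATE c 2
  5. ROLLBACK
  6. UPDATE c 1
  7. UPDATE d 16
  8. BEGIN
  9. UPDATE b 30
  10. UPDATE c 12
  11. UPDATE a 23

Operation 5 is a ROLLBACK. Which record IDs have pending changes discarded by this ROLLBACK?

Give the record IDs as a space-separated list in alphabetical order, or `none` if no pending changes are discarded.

Initial committed: {a=3, b=9, c=16, d=4}
Op 1: BEGIN: in_txn=True, pending={}
Op 2: ROLLBACK: discarded pending []; in_txn=False
Op 3: BEGIN: in_txn=True, pending={}
Op 4: UPDATE c=2 (pending; pending now {c=2})
Op 5: ROLLBACK: discarded pending ['c']; in_txn=False
Op 6: UPDATE c=1 (auto-commit; committed c=1)
Op 7: UPDATE d=16 (auto-commit; committed d=16)
Op 8: BEGIN: in_txn=True, pending={}
Op 9: UPDATE b=30 (pending; pending now {b=30})
Op 10: UPDATE c=12 (pending; pending now {b=30, c=12})
Op 11: UPDATE a=23 (pending; pending now {a=23, b=30, c=12})
ROLLBACK at op 5 discards: ['c']

Answer: c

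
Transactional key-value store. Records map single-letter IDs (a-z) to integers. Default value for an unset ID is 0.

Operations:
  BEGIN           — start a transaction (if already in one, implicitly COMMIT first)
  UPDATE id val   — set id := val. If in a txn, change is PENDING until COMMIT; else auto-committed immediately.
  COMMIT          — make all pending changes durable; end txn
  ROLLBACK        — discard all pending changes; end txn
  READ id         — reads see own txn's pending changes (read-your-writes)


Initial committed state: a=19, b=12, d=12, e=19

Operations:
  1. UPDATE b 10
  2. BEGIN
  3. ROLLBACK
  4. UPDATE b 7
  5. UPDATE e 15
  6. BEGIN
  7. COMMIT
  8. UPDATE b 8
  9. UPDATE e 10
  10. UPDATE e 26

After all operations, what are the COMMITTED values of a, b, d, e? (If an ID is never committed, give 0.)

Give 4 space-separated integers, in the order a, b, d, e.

Answer: 19 8 12 26

Derivation:
Initial committed: {a=19, b=12, d=12, e=19}
Op 1: UPDATE b=10 (auto-commit; committed b=10)
Op 2: BEGIN: in_txn=True, pending={}
Op 3: ROLLBACK: discarded pending []; in_txn=False
Op 4: UPDATE b=7 (auto-commit; committed b=7)
Op 5: UPDATE e=15 (auto-commit; committed e=15)
Op 6: BEGIN: in_txn=True, pending={}
Op 7: COMMIT: merged [] into committed; committed now {a=19, b=7, d=12, e=15}
Op 8: UPDATE b=8 (auto-commit; committed b=8)
Op 9: UPDATE e=10 (auto-commit; committed e=10)
Op 10: UPDATE e=26 (auto-commit; committed e=26)
Final committed: {a=19, b=8, d=12, e=26}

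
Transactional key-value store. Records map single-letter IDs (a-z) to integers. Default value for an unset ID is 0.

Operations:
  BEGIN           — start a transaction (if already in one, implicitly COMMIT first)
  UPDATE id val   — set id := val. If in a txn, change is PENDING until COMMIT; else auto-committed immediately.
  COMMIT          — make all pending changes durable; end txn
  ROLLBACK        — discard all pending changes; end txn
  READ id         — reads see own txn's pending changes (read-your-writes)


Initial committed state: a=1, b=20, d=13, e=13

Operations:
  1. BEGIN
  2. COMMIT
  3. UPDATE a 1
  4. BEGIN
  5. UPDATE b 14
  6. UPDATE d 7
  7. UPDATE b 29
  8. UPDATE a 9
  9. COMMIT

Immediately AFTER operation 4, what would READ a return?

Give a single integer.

Answer: 1

Derivation:
Initial committed: {a=1, b=20, d=13, e=13}
Op 1: BEGIN: in_txn=True, pending={}
Op 2: COMMIT: merged [] into committed; committed now {a=1, b=20, d=13, e=13}
Op 3: UPDATE a=1 (auto-commit; committed a=1)
Op 4: BEGIN: in_txn=True, pending={}
After op 4: visible(a) = 1 (pending={}, committed={a=1, b=20, d=13, e=13})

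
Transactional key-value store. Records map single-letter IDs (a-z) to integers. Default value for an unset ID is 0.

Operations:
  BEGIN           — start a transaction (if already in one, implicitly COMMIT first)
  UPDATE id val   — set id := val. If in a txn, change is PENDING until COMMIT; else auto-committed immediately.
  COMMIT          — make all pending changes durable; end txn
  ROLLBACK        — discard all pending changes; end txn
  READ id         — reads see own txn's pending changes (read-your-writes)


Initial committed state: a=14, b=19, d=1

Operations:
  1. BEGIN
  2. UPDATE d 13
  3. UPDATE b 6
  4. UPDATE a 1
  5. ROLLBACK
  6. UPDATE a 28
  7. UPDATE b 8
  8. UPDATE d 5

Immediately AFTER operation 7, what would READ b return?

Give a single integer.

Initial committed: {a=14, b=19, d=1}
Op 1: BEGIN: in_txn=True, pending={}
Op 2: UPDATE d=13 (pending; pending now {d=13})
Op 3: UPDATE b=6 (pending; pending now {b=6, d=13})
Op 4: UPDATE a=1 (pending; pending now {a=1, b=6, d=13})
Op 5: ROLLBACK: discarded pending ['a', 'b', 'd']; in_txn=False
Op 6: UPDATE a=28 (auto-commit; committed a=28)
Op 7: UPDATE b=8 (auto-commit; committed b=8)
After op 7: visible(b) = 8 (pending={}, committed={a=28, b=8, d=1})

Answer: 8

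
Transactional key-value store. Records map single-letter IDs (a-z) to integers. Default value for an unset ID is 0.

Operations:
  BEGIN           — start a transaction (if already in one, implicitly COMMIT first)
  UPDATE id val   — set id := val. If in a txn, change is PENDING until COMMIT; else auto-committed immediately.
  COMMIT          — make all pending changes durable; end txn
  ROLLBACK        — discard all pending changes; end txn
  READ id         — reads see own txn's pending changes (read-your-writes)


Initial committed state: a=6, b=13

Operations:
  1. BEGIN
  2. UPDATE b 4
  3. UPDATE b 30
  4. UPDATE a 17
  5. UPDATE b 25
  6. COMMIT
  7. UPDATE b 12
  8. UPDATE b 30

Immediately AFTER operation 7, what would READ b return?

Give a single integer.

Initial committed: {a=6, b=13}
Op 1: BEGIN: in_txn=True, pending={}
Op 2: UPDATE b=4 (pending; pending now {b=4})
Op 3: UPDATE b=30 (pending; pending now {b=30})
Op 4: UPDATE a=17 (pending; pending now {a=17, b=30})
Op 5: UPDATE b=25 (pending; pending now {a=17, b=25})
Op 6: COMMIT: merged ['a', 'b'] into committed; committed now {a=17, b=25}
Op 7: UPDATE b=12 (auto-commit; committed b=12)
After op 7: visible(b) = 12 (pending={}, committed={a=17, b=12})

Answer: 12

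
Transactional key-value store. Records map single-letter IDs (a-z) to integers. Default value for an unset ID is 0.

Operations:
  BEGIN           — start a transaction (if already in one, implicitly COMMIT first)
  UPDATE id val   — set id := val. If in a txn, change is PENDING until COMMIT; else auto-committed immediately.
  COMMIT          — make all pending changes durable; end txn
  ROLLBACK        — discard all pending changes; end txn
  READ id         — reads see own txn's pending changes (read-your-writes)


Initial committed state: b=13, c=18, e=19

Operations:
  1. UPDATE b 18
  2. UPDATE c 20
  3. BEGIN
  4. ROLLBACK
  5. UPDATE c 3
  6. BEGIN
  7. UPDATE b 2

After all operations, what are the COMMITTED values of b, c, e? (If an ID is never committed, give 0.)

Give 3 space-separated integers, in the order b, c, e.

Answer: 18 3 19

Derivation:
Initial committed: {b=13, c=18, e=19}
Op 1: UPDATE b=18 (auto-commit; committed b=18)
Op 2: UPDATE c=20 (auto-commit; committed c=20)
Op 3: BEGIN: in_txn=True, pending={}
Op 4: ROLLBACK: discarded pending []; in_txn=False
Op 5: UPDATE c=3 (auto-commit; committed c=3)
Op 6: BEGIN: in_txn=True, pending={}
Op 7: UPDATE b=2 (pending; pending now {b=2})
Final committed: {b=18, c=3, e=19}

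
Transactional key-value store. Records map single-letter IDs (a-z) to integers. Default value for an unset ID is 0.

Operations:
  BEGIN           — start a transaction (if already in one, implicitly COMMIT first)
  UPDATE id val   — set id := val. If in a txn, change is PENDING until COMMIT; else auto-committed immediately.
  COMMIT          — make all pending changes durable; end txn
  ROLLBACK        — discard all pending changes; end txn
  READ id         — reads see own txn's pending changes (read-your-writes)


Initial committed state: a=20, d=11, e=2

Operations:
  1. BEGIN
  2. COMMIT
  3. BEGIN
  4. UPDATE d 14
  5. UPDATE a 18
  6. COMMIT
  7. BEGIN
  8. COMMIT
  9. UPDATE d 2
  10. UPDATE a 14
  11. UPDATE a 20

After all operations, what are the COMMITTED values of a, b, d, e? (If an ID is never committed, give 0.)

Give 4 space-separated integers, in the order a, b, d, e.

Initial committed: {a=20, d=11, e=2}
Op 1: BEGIN: in_txn=True, pending={}
Op 2: COMMIT: merged [] into committed; committed now {a=20, d=11, e=2}
Op 3: BEGIN: in_txn=True, pending={}
Op 4: UPDATE d=14 (pending; pending now {d=14})
Op 5: UPDATE a=18 (pending; pending now {a=18, d=14})
Op 6: COMMIT: merged ['a', 'd'] into committed; committed now {a=18, d=14, e=2}
Op 7: BEGIN: in_txn=True, pending={}
Op 8: COMMIT: merged [] into committed; committed now {a=18, d=14, e=2}
Op 9: UPDATE d=2 (auto-commit; committed d=2)
Op 10: UPDATE a=14 (auto-commit; committed a=14)
Op 11: UPDATE a=20 (auto-commit; committed a=20)
Final committed: {a=20, d=2, e=2}

Answer: 20 0 2 2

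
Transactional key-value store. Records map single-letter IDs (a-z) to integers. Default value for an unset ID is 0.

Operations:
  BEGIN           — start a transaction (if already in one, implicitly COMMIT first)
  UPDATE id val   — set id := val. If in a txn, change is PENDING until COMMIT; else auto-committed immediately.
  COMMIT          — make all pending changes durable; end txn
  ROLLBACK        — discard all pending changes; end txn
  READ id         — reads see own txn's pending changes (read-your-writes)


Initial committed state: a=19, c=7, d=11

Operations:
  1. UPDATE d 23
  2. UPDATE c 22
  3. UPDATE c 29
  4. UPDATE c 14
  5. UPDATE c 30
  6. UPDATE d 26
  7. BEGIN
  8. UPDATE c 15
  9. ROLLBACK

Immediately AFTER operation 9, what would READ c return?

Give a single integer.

Initial committed: {a=19, c=7, d=11}
Op 1: UPDATE d=23 (auto-commit; committed d=23)
Op 2: UPDATE c=22 (auto-commit; committed c=22)
Op 3: UPDATE c=29 (auto-commit; committed c=29)
Op 4: UPDATE c=14 (auto-commit; committed c=14)
Op 5: UPDATE c=30 (auto-commit; committed c=30)
Op 6: UPDATE d=26 (auto-commit; committed d=26)
Op 7: BEGIN: in_txn=True, pending={}
Op 8: UPDATE c=15 (pending; pending now {c=15})
Op 9: ROLLBACK: discarded pending ['c']; in_txn=False
After op 9: visible(c) = 30 (pending={}, committed={a=19, c=30, d=26})

Answer: 30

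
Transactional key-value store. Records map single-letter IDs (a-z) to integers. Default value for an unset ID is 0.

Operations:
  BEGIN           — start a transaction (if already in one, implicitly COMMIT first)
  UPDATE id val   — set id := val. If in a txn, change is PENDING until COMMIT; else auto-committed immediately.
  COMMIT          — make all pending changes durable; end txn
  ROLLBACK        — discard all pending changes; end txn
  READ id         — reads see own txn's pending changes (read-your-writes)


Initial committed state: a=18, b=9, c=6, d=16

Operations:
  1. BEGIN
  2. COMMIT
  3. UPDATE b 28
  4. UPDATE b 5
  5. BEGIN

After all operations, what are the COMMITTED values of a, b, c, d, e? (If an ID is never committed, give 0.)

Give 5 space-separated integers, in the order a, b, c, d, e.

Answer: 18 5 6 16 0

Derivation:
Initial committed: {a=18, b=9, c=6, d=16}
Op 1: BEGIN: in_txn=True, pending={}
Op 2: COMMIT: merged [] into committed; committed now {a=18, b=9, c=6, d=16}
Op 3: UPDATE b=28 (auto-commit; committed b=28)
Op 4: UPDATE b=5 (auto-commit; committed b=5)
Op 5: BEGIN: in_txn=True, pending={}
Final committed: {a=18, b=5, c=6, d=16}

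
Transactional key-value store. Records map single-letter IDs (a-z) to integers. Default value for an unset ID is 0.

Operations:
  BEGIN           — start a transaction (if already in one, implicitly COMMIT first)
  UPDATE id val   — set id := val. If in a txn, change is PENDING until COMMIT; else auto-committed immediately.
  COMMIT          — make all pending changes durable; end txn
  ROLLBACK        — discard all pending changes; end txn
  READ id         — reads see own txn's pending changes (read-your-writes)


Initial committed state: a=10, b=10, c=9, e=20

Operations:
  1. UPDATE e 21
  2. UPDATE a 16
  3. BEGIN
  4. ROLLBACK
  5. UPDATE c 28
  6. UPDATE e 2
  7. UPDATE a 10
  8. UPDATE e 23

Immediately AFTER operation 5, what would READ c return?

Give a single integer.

Initial committed: {a=10, b=10, c=9, e=20}
Op 1: UPDATE e=21 (auto-commit; committed e=21)
Op 2: UPDATE a=16 (auto-commit; committed a=16)
Op 3: BEGIN: in_txn=True, pending={}
Op 4: ROLLBACK: discarded pending []; in_txn=False
Op 5: UPDATE c=28 (auto-commit; committed c=28)
After op 5: visible(c) = 28 (pending={}, committed={a=16, b=10, c=28, e=21})

Answer: 28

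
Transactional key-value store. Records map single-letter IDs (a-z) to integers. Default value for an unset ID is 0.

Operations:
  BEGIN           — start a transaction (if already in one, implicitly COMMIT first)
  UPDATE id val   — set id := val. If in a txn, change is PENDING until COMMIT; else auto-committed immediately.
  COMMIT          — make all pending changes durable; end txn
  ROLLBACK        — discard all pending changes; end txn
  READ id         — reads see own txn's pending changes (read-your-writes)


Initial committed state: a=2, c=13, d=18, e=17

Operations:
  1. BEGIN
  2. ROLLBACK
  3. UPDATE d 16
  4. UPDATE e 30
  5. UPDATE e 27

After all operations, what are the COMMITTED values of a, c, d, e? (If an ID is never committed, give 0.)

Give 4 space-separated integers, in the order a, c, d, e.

Initial committed: {a=2, c=13, d=18, e=17}
Op 1: BEGIN: in_txn=True, pending={}
Op 2: ROLLBACK: discarded pending []; in_txn=False
Op 3: UPDATE d=16 (auto-commit; committed d=16)
Op 4: UPDATE e=30 (auto-commit; committed e=30)
Op 5: UPDATE e=27 (auto-commit; committed e=27)
Final committed: {a=2, c=13, d=16, e=27}

Answer: 2 13 16 27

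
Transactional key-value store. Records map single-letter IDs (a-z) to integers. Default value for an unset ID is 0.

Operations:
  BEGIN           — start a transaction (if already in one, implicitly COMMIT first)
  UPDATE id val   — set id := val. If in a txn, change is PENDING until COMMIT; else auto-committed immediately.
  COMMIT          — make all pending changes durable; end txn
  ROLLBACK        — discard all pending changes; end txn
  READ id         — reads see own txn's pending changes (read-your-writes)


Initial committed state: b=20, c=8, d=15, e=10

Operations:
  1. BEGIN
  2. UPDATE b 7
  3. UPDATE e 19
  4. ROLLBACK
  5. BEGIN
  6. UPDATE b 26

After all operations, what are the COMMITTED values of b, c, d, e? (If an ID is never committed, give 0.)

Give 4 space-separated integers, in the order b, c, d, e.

Initial committed: {b=20, c=8, d=15, e=10}
Op 1: BEGIN: in_txn=True, pending={}
Op 2: UPDATE b=7 (pending; pending now {b=7})
Op 3: UPDATE e=19 (pending; pending now {b=7, e=19})
Op 4: ROLLBACK: discarded pending ['b', 'e']; in_txn=False
Op 5: BEGIN: in_txn=True, pending={}
Op 6: UPDATE b=26 (pending; pending now {b=26})
Final committed: {b=20, c=8, d=15, e=10}

Answer: 20 8 15 10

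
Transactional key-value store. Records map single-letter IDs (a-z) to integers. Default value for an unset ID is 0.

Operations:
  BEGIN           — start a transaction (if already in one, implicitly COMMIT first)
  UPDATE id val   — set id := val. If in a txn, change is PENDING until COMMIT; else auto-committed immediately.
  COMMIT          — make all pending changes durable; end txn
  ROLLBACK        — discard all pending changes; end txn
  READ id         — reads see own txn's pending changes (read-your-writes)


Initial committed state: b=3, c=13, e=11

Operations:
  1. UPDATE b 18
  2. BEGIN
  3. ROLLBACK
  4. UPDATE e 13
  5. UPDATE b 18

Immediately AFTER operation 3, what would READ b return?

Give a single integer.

Answer: 18

Derivation:
Initial committed: {b=3, c=13, e=11}
Op 1: UPDATE b=18 (auto-commit; committed b=18)
Op 2: BEGIN: in_txn=True, pending={}
Op 3: ROLLBACK: discarded pending []; in_txn=False
After op 3: visible(b) = 18 (pending={}, committed={b=18, c=13, e=11})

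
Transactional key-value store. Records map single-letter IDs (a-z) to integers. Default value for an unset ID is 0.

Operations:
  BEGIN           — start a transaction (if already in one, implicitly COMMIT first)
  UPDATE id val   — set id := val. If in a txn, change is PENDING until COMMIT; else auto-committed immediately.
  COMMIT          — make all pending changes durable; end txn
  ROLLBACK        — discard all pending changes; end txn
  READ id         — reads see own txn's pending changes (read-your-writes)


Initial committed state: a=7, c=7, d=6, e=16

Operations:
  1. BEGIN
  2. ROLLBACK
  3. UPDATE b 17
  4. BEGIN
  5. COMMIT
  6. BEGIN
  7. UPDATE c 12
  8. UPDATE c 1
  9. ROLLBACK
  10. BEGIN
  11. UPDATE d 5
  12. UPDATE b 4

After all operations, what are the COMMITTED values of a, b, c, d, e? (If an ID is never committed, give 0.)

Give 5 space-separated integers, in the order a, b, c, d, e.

Initial committed: {a=7, c=7, d=6, e=16}
Op 1: BEGIN: in_txn=True, pending={}
Op 2: ROLLBACK: discarded pending []; in_txn=False
Op 3: UPDATE b=17 (auto-commit; committed b=17)
Op 4: BEGIN: in_txn=True, pending={}
Op 5: COMMIT: merged [] into committed; committed now {a=7, b=17, c=7, d=6, e=16}
Op 6: BEGIN: in_txn=True, pending={}
Op 7: UPDATE c=12 (pending; pending now {c=12})
Op 8: UPDATE c=1 (pending; pending now {c=1})
Op 9: ROLLBACK: discarded pending ['c']; in_txn=False
Op 10: BEGIN: in_txn=True, pending={}
Op 11: UPDATE d=5 (pending; pending now {d=5})
Op 12: UPDATE b=4 (pending; pending now {b=4, d=5})
Final committed: {a=7, b=17, c=7, d=6, e=16}

Answer: 7 17 7 6 16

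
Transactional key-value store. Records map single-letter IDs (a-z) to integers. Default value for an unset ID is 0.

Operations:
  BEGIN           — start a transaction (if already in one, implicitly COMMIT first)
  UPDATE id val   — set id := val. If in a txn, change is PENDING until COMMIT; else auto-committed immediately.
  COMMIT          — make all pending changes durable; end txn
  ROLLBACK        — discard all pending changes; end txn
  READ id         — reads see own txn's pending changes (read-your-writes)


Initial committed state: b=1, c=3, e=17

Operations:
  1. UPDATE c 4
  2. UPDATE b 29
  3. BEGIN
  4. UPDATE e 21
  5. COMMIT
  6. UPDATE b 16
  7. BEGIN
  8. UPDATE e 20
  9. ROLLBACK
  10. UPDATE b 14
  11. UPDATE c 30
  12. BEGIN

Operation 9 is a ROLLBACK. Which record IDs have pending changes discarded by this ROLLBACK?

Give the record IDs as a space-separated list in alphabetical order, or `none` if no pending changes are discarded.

Initial committed: {b=1, c=3, e=17}
Op 1: UPDATE c=4 (auto-commit; committed c=4)
Op 2: UPDATE b=29 (auto-commit; committed b=29)
Op 3: BEGIN: in_txn=True, pending={}
Op 4: UPDATE e=21 (pending; pending now {e=21})
Op 5: COMMIT: merged ['e'] into committed; committed now {b=29, c=4, e=21}
Op 6: UPDATE b=16 (auto-commit; committed b=16)
Op 7: BEGIN: in_txn=True, pending={}
Op 8: UPDATE e=20 (pending; pending now {e=20})
Op 9: ROLLBACK: discarded pending ['e']; in_txn=False
Op 10: UPDATE b=14 (auto-commit; committed b=14)
Op 11: UPDATE c=30 (auto-commit; committed c=30)
Op 12: BEGIN: in_txn=True, pending={}
ROLLBACK at op 9 discards: ['e']

Answer: e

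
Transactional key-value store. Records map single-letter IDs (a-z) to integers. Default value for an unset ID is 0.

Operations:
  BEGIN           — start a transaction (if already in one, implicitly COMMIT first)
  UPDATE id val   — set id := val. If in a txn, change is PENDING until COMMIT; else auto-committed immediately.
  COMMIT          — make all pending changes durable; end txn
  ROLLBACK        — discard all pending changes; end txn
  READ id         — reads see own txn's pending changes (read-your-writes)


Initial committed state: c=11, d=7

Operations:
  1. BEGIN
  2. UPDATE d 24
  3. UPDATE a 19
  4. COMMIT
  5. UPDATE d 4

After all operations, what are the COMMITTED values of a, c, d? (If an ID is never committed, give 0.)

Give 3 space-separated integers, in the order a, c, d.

Answer: 19 11 4

Derivation:
Initial committed: {c=11, d=7}
Op 1: BEGIN: in_txn=True, pending={}
Op 2: UPDATE d=24 (pending; pending now {d=24})
Op 3: UPDATE a=19 (pending; pending now {a=19, d=24})
Op 4: COMMIT: merged ['a', 'd'] into committed; committed now {a=19, c=11, d=24}
Op 5: UPDATE d=4 (auto-commit; committed d=4)
Final committed: {a=19, c=11, d=4}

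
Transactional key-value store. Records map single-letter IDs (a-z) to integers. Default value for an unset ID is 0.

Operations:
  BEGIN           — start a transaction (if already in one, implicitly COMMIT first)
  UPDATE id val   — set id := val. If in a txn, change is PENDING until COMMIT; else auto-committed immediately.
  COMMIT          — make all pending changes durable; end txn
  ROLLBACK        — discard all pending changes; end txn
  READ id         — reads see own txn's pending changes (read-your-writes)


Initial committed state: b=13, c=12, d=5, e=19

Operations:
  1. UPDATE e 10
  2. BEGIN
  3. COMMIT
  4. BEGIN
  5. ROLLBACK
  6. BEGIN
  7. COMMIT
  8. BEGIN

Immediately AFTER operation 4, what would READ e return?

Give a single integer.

Initial committed: {b=13, c=12, d=5, e=19}
Op 1: UPDATE e=10 (auto-commit; committed e=10)
Op 2: BEGIN: in_txn=True, pending={}
Op 3: COMMIT: merged [] into committed; committed now {b=13, c=12, d=5, e=10}
Op 4: BEGIN: in_txn=True, pending={}
After op 4: visible(e) = 10 (pending={}, committed={b=13, c=12, d=5, e=10})

Answer: 10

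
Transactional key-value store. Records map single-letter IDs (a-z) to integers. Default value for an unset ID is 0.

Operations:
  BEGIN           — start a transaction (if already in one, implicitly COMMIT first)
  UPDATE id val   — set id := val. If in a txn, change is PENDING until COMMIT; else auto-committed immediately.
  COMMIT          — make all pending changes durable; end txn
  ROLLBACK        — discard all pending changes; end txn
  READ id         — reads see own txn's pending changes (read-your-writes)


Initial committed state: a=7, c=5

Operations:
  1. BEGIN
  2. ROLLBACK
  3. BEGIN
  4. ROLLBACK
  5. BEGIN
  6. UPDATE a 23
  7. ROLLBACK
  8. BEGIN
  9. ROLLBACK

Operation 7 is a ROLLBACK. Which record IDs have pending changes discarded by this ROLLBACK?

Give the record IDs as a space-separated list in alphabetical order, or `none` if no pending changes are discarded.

Answer: a

Derivation:
Initial committed: {a=7, c=5}
Op 1: BEGIN: in_txn=True, pending={}
Op 2: ROLLBACK: discarded pending []; in_txn=False
Op 3: BEGIN: in_txn=True, pending={}
Op 4: ROLLBACK: discarded pending []; in_txn=False
Op 5: BEGIN: in_txn=True, pending={}
Op 6: UPDATE a=23 (pending; pending now {a=23})
Op 7: ROLLBACK: discarded pending ['a']; in_txn=False
Op 8: BEGIN: in_txn=True, pending={}
Op 9: ROLLBACK: discarded pending []; in_txn=False
ROLLBACK at op 7 discards: ['a']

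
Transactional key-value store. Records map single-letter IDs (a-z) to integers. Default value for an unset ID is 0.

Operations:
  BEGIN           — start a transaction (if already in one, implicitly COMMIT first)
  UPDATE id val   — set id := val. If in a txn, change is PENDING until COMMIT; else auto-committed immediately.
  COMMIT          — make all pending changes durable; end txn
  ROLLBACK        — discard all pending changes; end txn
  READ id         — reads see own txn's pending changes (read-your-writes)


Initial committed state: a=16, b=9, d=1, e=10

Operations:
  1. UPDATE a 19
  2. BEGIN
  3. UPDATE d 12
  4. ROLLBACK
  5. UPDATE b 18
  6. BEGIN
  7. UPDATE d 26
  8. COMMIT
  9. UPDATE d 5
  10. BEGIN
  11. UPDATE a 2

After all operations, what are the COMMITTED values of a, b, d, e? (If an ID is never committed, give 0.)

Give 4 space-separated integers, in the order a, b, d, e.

Initial committed: {a=16, b=9, d=1, e=10}
Op 1: UPDATE a=19 (auto-commit; committed a=19)
Op 2: BEGIN: in_txn=True, pending={}
Op 3: UPDATE d=12 (pending; pending now {d=12})
Op 4: ROLLBACK: discarded pending ['d']; in_txn=False
Op 5: UPDATE b=18 (auto-commit; committed b=18)
Op 6: BEGIN: in_txn=True, pending={}
Op 7: UPDATE d=26 (pending; pending now {d=26})
Op 8: COMMIT: merged ['d'] into committed; committed now {a=19, b=18, d=26, e=10}
Op 9: UPDATE d=5 (auto-commit; committed d=5)
Op 10: BEGIN: in_txn=True, pending={}
Op 11: UPDATE a=2 (pending; pending now {a=2})
Final committed: {a=19, b=18, d=5, e=10}

Answer: 19 18 5 10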